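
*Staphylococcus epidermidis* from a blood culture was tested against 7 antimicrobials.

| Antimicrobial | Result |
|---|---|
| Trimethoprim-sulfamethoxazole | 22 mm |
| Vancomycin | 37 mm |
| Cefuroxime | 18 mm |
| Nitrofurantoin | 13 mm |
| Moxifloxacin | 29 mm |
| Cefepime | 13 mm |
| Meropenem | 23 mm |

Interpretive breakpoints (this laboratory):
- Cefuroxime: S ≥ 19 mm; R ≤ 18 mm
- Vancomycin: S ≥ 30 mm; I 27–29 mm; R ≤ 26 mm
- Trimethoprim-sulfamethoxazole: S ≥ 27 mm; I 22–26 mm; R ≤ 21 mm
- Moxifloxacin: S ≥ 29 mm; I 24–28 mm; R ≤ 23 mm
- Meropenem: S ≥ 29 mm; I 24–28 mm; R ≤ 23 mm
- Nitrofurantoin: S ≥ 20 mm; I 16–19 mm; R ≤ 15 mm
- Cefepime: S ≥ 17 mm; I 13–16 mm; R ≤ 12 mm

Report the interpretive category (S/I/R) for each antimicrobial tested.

I, S, R, R, S, I, R

Trimethoprim-sulfamethoxazole 22 mm: in 22–26 mm → intermediate
Vancomycin 37 mm: ≥ 30 mm → susceptible
Cefuroxime: 18 mm is ≤ 18 mm → Resistant
Nitrofurantoin: 13 mm is ≤ 15 mm → resistant
Moxifloxacin: 29 mm is ≥ 29 mm — susceptible
Cefepime 13 mm: in 13–16 mm → Intermediate
Meropenem (23 mm) ≤ 23 mm → R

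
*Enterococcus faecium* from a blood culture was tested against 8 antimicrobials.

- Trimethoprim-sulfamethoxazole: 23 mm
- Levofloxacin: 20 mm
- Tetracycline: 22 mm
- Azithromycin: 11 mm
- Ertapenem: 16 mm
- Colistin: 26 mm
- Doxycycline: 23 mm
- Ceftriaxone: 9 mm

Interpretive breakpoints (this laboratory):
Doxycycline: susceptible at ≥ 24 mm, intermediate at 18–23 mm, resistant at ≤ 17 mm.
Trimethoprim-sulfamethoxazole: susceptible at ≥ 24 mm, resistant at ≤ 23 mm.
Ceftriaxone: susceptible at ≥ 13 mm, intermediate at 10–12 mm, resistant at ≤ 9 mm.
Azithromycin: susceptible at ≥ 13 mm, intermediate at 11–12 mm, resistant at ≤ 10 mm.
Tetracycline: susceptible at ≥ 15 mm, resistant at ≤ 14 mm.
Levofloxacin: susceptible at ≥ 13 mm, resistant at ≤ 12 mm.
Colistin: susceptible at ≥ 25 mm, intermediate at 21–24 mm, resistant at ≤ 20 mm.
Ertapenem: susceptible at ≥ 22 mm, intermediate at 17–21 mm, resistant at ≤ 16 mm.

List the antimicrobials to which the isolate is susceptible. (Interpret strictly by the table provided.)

Trimethoprim-sulfamethoxazole 23 mm: ≤ 23 mm — Resistant
Levofloxacin 20 mm: ≥ 13 mm → S
Tetracycline: 22 mm is ≥ 15 mm → Susceptible
Azithromycin: 11 mm is in 11–12 mm → I
Ertapenem 16 mm: ≤ 16 mm ⇒ resistant
Colistin 26 mm: ≥ 25 mm → Susceptible
Doxycycline: 23 mm is in 18–23 mm — Intermediate
Ceftriaxone 9 mm: ≤ 9 mm → resistant

levofloxacin, tetracycline, colistin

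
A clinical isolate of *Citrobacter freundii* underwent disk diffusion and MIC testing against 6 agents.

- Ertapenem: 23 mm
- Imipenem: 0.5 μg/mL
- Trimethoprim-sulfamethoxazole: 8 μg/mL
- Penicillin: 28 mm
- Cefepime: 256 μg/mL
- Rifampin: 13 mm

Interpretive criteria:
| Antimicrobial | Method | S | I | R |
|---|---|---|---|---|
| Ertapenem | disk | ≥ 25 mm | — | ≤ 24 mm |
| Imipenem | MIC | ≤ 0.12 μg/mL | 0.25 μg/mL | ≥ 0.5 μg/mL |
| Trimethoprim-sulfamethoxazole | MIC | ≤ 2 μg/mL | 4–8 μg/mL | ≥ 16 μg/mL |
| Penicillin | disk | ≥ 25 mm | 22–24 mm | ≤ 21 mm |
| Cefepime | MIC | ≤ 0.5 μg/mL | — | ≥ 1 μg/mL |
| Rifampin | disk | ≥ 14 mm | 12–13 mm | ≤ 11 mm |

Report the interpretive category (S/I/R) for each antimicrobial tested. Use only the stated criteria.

R, R, I, S, R, I

Ertapenem: 23 mm is ≤ 24 mm — resistant
Imipenem: 0.5 μg/mL is ≥ 0.5 μg/mL ⇒ Resistant
Trimethoprim-sulfamethoxazole: 8 μg/mL is in 4–8 μg/mL ⇒ intermediate
Penicillin (28 mm) ≥ 25 mm — S
Cefepime: 256 μg/mL is ≥ 1 μg/mL → Resistant
Rifampin (13 mm) in 12–13 mm ⇒ Intermediate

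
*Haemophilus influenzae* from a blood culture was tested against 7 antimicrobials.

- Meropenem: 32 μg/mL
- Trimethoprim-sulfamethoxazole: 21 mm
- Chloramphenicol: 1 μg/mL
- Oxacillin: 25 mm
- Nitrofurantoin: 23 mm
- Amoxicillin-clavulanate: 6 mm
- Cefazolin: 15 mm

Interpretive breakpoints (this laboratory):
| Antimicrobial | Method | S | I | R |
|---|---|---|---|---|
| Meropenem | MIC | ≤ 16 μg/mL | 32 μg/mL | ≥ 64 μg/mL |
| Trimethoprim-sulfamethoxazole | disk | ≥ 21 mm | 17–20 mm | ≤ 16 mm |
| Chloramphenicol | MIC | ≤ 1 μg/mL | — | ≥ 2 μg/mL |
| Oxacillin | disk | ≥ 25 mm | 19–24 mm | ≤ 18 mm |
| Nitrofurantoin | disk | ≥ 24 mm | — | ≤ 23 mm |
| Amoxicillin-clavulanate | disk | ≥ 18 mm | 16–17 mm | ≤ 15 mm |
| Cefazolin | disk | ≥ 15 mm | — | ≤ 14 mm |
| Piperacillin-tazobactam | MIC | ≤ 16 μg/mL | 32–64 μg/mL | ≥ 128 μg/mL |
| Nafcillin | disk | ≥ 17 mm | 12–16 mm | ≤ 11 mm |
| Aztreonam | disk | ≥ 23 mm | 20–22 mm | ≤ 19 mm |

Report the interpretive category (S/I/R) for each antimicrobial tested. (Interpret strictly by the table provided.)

I, S, S, S, R, R, S

Meropenem 32 μg/mL: = 32 μg/mL ⇒ intermediate
Trimethoprim-sulfamethoxazole (21 mm) ≥ 21 mm ⇒ Susceptible
Chloramphenicol (1 μg/mL) ≤ 1 μg/mL — S
Oxacillin: 25 mm is ≥ 25 mm — susceptible
Nitrofurantoin: 23 mm is ≤ 23 mm → resistant
Amoxicillin-clavulanate (6 mm) ≤ 15 mm → Resistant
Cefazolin: 15 mm is ≥ 15 mm → susceptible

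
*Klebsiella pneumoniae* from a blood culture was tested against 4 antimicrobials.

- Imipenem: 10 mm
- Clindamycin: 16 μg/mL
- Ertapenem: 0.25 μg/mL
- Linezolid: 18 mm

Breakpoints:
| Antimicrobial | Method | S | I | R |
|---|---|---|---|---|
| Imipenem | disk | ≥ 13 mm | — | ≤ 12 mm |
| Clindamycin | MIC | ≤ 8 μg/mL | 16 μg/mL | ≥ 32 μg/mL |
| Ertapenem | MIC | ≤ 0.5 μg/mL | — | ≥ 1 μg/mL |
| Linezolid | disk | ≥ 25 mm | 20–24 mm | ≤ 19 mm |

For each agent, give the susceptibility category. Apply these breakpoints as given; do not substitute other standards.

Imipenem: 10 mm is ≤ 12 mm → resistant
Clindamycin (16 μg/mL) = 16 μg/mL — intermediate
Ertapenem: 0.25 μg/mL is ≤ 0.5 μg/mL — Susceptible
Linezolid: 18 mm is ≤ 19 mm → R

R, I, S, R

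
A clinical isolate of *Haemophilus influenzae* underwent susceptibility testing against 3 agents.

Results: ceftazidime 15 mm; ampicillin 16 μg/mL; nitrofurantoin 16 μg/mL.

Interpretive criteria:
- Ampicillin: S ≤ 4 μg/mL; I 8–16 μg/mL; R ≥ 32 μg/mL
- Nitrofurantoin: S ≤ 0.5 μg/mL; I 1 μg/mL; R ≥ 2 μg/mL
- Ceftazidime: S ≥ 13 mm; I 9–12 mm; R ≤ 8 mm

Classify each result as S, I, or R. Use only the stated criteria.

S, I, R

Ceftazidime: 15 mm is ≥ 13 mm — Susceptible
Ampicillin: 16 μg/mL is in 8–16 μg/mL ⇒ I
Nitrofurantoin (16 μg/mL) ≥ 2 μg/mL → Resistant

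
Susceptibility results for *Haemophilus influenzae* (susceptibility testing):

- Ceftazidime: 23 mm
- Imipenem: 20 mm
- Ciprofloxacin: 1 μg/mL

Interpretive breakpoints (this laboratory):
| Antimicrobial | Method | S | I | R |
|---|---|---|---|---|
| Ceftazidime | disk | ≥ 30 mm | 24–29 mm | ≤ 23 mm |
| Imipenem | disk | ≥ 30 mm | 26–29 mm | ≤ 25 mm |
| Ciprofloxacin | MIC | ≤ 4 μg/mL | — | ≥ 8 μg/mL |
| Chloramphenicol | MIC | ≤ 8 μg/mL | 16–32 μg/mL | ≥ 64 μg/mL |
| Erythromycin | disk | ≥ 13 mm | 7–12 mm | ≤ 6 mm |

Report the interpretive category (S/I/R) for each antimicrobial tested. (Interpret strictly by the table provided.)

R, R, S

Ceftazidime (23 mm) ≤ 23 mm → R
Imipenem (20 mm) ≤ 25 mm ⇒ resistant
Ciprofloxacin 1 μg/mL: ≤ 4 μg/mL → S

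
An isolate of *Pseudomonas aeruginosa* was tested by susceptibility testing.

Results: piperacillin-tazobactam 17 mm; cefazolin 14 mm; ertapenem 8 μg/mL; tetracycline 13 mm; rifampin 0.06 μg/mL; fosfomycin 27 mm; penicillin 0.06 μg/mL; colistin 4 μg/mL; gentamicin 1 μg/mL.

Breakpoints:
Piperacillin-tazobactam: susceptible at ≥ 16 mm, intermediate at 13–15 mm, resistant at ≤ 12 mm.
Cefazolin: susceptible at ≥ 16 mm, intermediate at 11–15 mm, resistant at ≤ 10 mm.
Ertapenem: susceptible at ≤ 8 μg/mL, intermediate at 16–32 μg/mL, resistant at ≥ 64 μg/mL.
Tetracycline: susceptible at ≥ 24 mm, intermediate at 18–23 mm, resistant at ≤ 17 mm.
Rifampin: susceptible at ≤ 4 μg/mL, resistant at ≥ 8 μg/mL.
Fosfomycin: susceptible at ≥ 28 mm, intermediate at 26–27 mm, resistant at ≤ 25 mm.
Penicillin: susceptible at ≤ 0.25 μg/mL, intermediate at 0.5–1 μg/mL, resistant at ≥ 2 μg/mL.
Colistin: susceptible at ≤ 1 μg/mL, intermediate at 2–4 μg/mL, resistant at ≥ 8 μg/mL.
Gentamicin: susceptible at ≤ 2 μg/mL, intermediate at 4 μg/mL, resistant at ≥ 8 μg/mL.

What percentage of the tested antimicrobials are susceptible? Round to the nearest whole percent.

Piperacillin-tazobactam (17 mm) ≥ 16 mm — Susceptible
Cefazolin: 14 mm is in 11–15 mm — Intermediate
Ertapenem 8 μg/mL: ≤ 8 μg/mL — S
Tetracycline 13 mm: ≤ 17 mm → Resistant
Rifampin: 0.06 μg/mL is ≤ 4 μg/mL — S
Fosfomycin 27 mm: in 26–27 mm → I
Penicillin: 0.06 μg/mL is ≤ 0.25 μg/mL — susceptible
Colistin: 4 μg/mL is in 2–4 μg/mL → Intermediate
Gentamicin (1 μg/mL) ≤ 2 μg/mL → Susceptible
Susceptible: 5/9

56%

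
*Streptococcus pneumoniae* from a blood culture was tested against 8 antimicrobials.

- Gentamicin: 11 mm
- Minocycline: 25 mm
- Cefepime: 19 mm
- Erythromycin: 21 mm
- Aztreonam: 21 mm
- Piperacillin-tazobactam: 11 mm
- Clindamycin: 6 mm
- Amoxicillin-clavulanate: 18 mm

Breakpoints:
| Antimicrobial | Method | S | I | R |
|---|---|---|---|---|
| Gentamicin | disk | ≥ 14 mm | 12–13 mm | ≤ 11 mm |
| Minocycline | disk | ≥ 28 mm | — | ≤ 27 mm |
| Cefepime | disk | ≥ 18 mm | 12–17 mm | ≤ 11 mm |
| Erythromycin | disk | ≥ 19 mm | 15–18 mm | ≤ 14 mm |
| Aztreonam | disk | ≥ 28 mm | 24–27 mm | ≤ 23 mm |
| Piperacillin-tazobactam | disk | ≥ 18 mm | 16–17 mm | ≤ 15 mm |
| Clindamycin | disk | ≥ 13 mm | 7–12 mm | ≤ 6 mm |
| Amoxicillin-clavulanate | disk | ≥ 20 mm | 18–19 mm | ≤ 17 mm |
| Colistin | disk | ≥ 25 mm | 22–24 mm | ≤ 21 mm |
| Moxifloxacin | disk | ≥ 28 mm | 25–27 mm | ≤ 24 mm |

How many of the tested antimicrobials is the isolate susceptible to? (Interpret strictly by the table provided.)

Gentamicin: 11 mm is ≤ 11 mm ⇒ resistant
Minocycline 25 mm: ≤ 27 mm — R
Cefepime (19 mm) ≥ 18 mm — Susceptible
Erythromycin 21 mm: ≥ 19 mm — Susceptible
Aztreonam 21 mm: ≤ 23 mm ⇒ R
Piperacillin-tazobactam (11 mm) ≤ 15 mm → Resistant
Clindamycin (6 mm) ≤ 6 mm → resistant
Amoxicillin-clavulanate (18 mm) in 18–19 mm — Intermediate
Susceptible: 2

2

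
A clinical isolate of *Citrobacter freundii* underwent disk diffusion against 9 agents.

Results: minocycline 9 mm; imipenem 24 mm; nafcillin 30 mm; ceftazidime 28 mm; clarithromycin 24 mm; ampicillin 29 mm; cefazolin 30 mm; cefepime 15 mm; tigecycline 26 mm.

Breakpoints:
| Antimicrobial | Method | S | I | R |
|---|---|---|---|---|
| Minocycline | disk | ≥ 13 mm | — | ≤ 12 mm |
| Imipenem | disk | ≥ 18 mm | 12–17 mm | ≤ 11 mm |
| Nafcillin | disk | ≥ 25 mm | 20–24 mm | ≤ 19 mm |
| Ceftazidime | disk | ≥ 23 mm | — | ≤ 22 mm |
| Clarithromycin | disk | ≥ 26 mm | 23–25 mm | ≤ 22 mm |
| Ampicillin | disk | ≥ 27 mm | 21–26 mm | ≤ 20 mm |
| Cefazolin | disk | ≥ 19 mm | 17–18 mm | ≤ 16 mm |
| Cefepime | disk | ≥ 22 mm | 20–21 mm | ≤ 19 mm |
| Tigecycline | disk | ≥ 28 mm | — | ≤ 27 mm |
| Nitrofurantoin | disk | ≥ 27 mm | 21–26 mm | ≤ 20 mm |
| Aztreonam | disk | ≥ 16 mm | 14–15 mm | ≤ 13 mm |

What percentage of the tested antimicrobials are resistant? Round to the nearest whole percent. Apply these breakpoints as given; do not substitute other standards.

Minocycline: 9 mm is ≤ 12 mm ⇒ R
Imipenem: 24 mm is ≥ 18 mm — susceptible
Nafcillin 30 mm: ≥ 25 mm → Susceptible
Ceftazidime: 28 mm is ≥ 23 mm — susceptible
Clarithromycin (24 mm) in 23–25 mm → intermediate
Ampicillin (29 mm) ≥ 27 mm — Susceptible
Cefazolin: 30 mm is ≥ 19 mm — susceptible
Cefepime (15 mm) ≤ 19 mm — resistant
Tigecycline 26 mm: ≤ 27 mm ⇒ Resistant
Resistant: 3/9

33%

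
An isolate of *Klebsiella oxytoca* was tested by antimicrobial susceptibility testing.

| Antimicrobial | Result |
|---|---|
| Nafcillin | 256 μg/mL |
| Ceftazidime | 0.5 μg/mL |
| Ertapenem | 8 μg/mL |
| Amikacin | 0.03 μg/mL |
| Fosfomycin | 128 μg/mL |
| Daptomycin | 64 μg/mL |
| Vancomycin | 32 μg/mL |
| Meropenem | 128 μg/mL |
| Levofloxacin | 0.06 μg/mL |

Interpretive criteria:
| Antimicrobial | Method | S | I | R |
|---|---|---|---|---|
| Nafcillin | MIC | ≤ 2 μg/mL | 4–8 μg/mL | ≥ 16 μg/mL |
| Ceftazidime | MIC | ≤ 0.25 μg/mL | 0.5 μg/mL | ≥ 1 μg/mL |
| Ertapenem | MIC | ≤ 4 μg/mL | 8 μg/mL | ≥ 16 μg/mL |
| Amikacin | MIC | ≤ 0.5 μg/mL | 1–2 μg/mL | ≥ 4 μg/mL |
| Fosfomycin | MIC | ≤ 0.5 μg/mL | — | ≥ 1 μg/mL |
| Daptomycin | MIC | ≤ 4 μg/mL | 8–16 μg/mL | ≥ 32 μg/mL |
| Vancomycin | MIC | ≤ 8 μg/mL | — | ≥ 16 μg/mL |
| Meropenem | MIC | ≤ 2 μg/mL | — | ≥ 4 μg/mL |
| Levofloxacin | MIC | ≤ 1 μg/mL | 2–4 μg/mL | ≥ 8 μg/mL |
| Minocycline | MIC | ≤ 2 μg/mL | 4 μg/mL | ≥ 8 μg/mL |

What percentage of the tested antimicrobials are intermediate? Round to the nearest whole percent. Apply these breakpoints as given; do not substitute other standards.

22%

Nafcillin: 256 μg/mL is ≥ 16 μg/mL — Resistant
Ceftazidime (0.5 μg/mL) = 0.5 μg/mL ⇒ I
Ertapenem 8 μg/mL: = 8 μg/mL → Intermediate
Amikacin 0.03 μg/mL: ≤ 0.5 μg/mL — susceptible
Fosfomycin 128 μg/mL: ≥ 1 μg/mL ⇒ Resistant
Daptomycin 64 μg/mL: ≥ 32 μg/mL ⇒ Resistant
Vancomycin 32 μg/mL: ≥ 16 μg/mL — R
Meropenem (128 μg/mL) ≥ 4 μg/mL — R
Levofloxacin (0.06 μg/mL) ≤ 1 μg/mL — Susceptible
Intermediate: 2/9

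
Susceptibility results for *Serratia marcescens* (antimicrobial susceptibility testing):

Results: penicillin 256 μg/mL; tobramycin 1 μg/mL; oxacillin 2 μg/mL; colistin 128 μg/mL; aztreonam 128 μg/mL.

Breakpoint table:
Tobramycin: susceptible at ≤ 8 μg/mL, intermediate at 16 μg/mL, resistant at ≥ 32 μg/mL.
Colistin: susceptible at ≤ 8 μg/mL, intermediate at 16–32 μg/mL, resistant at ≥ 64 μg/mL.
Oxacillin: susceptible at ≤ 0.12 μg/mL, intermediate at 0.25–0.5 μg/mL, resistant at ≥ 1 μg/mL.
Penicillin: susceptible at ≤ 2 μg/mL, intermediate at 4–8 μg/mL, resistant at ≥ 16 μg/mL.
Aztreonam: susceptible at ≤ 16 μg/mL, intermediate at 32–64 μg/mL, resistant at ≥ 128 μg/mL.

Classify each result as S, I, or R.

Penicillin 256 μg/mL: ≥ 16 μg/mL → Resistant
Tobramycin: 1 μg/mL is ≤ 8 μg/mL → Susceptible
Oxacillin 2 μg/mL: ≥ 1 μg/mL ⇒ resistant
Colistin (128 μg/mL) ≥ 64 μg/mL ⇒ Resistant
Aztreonam: 128 μg/mL is ≥ 128 μg/mL — R

R, S, R, R, R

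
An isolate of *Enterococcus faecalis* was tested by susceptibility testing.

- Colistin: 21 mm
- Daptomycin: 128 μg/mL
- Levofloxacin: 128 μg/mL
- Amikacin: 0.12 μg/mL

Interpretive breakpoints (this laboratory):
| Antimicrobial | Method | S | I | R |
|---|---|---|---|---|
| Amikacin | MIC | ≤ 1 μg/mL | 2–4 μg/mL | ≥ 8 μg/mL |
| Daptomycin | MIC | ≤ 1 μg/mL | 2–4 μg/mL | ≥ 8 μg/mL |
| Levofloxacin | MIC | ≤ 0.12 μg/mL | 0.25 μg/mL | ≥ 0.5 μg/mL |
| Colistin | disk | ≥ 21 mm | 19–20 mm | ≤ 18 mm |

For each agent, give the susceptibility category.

S, R, R, S

Colistin 21 mm: ≥ 21 mm ⇒ Susceptible
Daptomycin 128 μg/mL: ≥ 8 μg/mL ⇒ R
Levofloxacin 128 μg/mL: ≥ 0.5 μg/mL ⇒ R
Amikacin: 0.12 μg/mL is ≤ 1 μg/mL → S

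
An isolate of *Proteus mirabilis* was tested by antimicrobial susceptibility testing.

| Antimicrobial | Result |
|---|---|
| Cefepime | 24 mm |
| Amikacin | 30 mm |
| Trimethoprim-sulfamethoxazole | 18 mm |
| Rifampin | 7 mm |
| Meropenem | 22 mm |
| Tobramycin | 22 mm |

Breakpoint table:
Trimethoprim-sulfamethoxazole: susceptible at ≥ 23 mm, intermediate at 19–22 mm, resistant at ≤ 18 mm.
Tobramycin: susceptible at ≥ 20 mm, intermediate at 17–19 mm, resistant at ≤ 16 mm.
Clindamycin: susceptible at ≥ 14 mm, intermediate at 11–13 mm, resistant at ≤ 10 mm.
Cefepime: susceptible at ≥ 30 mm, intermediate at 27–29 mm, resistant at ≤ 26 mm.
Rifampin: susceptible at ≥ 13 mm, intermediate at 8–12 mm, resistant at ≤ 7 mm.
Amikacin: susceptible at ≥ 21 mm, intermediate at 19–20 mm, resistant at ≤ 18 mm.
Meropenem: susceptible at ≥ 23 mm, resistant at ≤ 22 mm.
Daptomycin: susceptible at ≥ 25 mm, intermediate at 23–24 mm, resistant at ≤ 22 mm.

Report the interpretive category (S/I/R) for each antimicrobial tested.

R, S, R, R, R, S

Cefepime: 24 mm is ≤ 26 mm — resistant
Amikacin (30 mm) ≥ 21 mm → S
Trimethoprim-sulfamethoxazole: 18 mm is ≤ 18 mm — Resistant
Rifampin 7 mm: ≤ 7 mm → R
Meropenem: 22 mm is ≤ 22 mm → R
Tobramycin 22 mm: ≥ 20 mm — Susceptible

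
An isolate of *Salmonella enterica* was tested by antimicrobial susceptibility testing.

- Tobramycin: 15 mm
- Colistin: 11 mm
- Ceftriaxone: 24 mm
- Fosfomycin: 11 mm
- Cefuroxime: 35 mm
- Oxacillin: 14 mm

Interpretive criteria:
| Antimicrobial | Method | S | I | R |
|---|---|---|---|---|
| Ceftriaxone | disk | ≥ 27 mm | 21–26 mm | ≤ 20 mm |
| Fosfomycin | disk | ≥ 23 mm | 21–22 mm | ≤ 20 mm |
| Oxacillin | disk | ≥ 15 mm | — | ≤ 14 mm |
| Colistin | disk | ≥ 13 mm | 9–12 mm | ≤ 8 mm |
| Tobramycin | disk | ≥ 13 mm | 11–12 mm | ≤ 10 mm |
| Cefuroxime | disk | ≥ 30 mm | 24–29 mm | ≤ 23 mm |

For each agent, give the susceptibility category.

S, I, I, R, S, R

Tobramycin: 15 mm is ≥ 13 mm — Susceptible
Colistin: 11 mm is in 9–12 mm ⇒ I
Ceftriaxone 24 mm: in 21–26 mm — I
Fosfomycin 11 mm: ≤ 20 mm → Resistant
Cefuroxime: 35 mm is ≥ 30 mm — susceptible
Oxacillin (14 mm) ≤ 14 mm → resistant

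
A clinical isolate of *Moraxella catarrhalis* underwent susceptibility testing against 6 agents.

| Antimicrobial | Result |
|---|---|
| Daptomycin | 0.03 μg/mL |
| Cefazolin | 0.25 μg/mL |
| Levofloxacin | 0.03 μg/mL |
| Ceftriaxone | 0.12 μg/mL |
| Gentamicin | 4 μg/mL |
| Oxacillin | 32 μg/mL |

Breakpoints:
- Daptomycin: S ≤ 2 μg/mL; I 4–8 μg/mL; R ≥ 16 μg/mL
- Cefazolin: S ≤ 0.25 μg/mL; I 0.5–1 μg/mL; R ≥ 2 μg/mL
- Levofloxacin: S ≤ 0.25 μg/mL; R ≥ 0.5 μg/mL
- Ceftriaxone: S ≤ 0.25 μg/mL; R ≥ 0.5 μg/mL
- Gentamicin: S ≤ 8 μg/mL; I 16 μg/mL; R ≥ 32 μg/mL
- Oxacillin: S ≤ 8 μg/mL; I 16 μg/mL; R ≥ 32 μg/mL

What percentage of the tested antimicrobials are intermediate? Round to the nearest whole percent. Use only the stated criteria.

0%

Daptomycin: 0.03 μg/mL is ≤ 2 μg/mL — Susceptible
Cefazolin: 0.25 μg/mL is ≤ 0.25 μg/mL — S
Levofloxacin (0.03 μg/mL) ≤ 0.25 μg/mL → S
Ceftriaxone 0.12 μg/mL: ≤ 0.25 μg/mL → S
Gentamicin 4 μg/mL: ≤ 8 μg/mL — susceptible
Oxacillin: 32 μg/mL is ≥ 32 μg/mL ⇒ R
Intermediate: 0/6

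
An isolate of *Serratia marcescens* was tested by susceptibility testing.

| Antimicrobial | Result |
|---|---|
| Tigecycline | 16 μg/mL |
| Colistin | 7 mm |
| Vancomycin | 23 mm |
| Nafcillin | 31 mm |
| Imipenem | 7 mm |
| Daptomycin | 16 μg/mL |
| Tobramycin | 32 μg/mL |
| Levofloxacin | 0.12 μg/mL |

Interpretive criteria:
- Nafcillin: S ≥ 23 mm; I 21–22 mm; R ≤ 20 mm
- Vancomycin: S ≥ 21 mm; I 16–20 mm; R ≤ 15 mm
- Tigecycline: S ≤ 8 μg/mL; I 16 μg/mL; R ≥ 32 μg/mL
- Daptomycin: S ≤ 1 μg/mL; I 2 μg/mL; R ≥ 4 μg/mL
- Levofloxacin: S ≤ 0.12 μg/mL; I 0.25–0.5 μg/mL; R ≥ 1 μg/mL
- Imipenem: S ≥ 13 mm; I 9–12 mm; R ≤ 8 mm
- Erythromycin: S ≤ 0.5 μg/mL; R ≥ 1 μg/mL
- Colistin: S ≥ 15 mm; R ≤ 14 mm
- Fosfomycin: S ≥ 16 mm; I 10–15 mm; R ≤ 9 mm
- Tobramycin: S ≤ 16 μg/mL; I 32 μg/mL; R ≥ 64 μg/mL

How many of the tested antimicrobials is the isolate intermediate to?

2

Tigecycline: 16 μg/mL is = 16 μg/mL — I
Colistin: 7 mm is ≤ 14 mm → resistant
Vancomycin (23 mm) ≥ 21 mm ⇒ susceptible
Nafcillin: 31 mm is ≥ 23 mm ⇒ susceptible
Imipenem: 7 mm is ≤ 8 mm → Resistant
Daptomycin: 16 μg/mL is ≥ 4 μg/mL ⇒ resistant
Tobramycin: 32 μg/mL is = 32 μg/mL ⇒ Intermediate
Levofloxacin 0.12 μg/mL: ≤ 0.12 μg/mL ⇒ Susceptible
Intermediate: 2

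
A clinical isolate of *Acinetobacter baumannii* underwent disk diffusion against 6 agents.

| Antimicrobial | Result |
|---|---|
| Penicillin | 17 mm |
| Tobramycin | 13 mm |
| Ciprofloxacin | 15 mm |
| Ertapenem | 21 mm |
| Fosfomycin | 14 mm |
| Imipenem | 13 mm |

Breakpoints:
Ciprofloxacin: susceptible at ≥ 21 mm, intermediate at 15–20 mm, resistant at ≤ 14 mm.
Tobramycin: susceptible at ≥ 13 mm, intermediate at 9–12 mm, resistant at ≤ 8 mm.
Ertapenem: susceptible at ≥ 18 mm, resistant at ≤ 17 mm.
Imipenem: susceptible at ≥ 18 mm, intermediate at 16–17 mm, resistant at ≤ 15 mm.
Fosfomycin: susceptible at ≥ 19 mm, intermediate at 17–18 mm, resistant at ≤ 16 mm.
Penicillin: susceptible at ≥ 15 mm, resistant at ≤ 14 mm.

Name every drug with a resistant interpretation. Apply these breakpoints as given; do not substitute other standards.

fosfomycin, imipenem

Penicillin 17 mm: ≥ 15 mm — susceptible
Tobramycin 13 mm: ≥ 13 mm — Susceptible
Ciprofloxacin: 15 mm is in 15–20 mm — intermediate
Ertapenem: 21 mm is ≥ 18 mm ⇒ Susceptible
Fosfomycin: 14 mm is ≤ 16 mm ⇒ R
Imipenem (13 mm) ≤ 15 mm ⇒ Resistant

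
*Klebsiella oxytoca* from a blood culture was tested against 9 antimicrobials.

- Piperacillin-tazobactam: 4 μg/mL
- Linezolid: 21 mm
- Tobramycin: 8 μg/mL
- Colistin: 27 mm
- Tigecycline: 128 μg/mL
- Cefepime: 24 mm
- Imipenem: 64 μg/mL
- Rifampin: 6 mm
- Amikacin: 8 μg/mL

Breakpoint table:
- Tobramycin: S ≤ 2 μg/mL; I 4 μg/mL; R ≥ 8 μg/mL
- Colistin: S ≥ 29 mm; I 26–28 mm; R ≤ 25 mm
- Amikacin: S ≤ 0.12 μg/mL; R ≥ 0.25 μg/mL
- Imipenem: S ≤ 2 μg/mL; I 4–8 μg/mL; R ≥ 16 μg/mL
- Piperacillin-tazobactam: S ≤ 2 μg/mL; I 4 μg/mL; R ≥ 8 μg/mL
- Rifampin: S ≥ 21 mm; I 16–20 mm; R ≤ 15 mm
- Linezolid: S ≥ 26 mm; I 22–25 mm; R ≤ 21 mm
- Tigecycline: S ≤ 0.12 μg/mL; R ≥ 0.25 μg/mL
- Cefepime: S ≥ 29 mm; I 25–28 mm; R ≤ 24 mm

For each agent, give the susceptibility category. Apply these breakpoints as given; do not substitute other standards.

Piperacillin-tazobactam (4 μg/mL) = 4 μg/mL → I
Linezolid (21 mm) ≤ 21 mm ⇒ R
Tobramycin (8 μg/mL) ≥ 8 μg/mL → resistant
Colistin 27 mm: in 26–28 mm ⇒ intermediate
Tigecycline: 128 μg/mL is ≥ 0.25 μg/mL — resistant
Cefepime (24 mm) ≤ 24 mm — R
Imipenem 64 μg/mL: ≥ 16 μg/mL — resistant
Rifampin 6 mm: ≤ 15 mm — Resistant
Amikacin: 8 μg/mL is ≥ 0.25 μg/mL ⇒ R

I, R, R, I, R, R, R, R, R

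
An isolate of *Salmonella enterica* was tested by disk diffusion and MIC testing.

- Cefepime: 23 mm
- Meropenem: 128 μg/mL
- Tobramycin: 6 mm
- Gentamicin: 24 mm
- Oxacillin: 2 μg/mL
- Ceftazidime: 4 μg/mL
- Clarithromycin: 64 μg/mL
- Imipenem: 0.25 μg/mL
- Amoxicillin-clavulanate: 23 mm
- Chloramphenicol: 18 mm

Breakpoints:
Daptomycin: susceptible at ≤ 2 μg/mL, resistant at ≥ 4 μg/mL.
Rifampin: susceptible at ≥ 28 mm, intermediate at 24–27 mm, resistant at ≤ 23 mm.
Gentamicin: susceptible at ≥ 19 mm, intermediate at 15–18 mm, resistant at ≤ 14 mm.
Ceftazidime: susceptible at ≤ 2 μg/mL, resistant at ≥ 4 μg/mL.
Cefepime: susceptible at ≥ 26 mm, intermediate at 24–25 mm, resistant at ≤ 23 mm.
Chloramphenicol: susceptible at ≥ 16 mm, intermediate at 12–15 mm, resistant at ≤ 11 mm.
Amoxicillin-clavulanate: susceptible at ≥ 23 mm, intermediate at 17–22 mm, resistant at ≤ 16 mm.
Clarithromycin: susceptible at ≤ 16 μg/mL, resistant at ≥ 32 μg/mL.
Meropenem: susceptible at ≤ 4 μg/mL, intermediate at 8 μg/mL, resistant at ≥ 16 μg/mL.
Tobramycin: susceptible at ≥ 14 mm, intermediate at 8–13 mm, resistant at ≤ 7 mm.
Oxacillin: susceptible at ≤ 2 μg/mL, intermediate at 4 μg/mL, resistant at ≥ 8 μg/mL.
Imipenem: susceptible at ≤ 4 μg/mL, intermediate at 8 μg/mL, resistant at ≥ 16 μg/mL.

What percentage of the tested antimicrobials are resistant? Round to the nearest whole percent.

Cefepime (23 mm) ≤ 23 mm — Resistant
Meropenem: 128 μg/mL is ≥ 16 μg/mL → resistant
Tobramycin 6 mm: ≤ 7 mm → resistant
Gentamicin 24 mm: ≥ 19 mm → susceptible
Oxacillin: 2 μg/mL is ≤ 2 μg/mL → Susceptible
Ceftazidime 4 μg/mL: ≥ 4 μg/mL — Resistant
Clarithromycin: 64 μg/mL is ≥ 32 μg/mL → Resistant
Imipenem: 0.25 μg/mL is ≤ 4 μg/mL — S
Amoxicillin-clavulanate: 23 mm is ≥ 23 mm — Susceptible
Chloramphenicol (18 mm) ≥ 16 mm → S
Resistant: 5/10

50%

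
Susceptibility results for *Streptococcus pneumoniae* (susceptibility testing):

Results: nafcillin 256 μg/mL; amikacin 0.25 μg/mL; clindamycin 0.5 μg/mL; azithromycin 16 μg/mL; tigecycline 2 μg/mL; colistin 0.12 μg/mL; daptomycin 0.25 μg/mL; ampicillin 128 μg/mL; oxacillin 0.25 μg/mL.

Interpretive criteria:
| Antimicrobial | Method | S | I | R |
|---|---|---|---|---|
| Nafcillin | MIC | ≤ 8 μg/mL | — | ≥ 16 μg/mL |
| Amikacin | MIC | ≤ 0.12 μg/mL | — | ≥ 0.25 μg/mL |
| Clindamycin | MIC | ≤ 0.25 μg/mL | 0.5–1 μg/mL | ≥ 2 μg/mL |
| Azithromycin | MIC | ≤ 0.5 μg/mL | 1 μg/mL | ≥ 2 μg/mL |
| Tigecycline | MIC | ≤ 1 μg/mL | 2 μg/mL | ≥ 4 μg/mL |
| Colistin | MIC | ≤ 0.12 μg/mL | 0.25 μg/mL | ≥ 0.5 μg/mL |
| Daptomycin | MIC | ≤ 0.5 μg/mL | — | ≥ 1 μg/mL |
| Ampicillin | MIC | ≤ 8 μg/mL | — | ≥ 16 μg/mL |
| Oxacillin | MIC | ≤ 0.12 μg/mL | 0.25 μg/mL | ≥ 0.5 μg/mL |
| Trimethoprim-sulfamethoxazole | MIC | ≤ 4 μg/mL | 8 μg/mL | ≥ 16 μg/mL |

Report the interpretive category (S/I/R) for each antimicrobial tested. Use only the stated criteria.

Nafcillin 256 μg/mL: ≥ 16 μg/mL — resistant
Amikacin: 0.25 μg/mL is ≥ 0.25 μg/mL → R
Clindamycin: 0.5 μg/mL is in 0.5–1 μg/mL → I
Azithromycin 16 μg/mL: ≥ 2 μg/mL — Resistant
Tigecycline 2 μg/mL: = 2 μg/mL ⇒ intermediate
Colistin 0.12 μg/mL: ≤ 0.12 μg/mL — susceptible
Daptomycin: 0.25 μg/mL is ≤ 0.5 μg/mL ⇒ Susceptible
Ampicillin: 128 μg/mL is ≥ 16 μg/mL ⇒ resistant
Oxacillin (0.25 μg/mL) = 0.25 μg/mL ⇒ Intermediate

R, R, I, R, I, S, S, R, I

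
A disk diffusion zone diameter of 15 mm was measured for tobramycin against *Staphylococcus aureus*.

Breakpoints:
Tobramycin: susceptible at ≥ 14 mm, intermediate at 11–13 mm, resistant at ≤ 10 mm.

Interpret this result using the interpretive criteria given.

Susceptible

Tobramycin (15 mm) ≥ 14 mm — S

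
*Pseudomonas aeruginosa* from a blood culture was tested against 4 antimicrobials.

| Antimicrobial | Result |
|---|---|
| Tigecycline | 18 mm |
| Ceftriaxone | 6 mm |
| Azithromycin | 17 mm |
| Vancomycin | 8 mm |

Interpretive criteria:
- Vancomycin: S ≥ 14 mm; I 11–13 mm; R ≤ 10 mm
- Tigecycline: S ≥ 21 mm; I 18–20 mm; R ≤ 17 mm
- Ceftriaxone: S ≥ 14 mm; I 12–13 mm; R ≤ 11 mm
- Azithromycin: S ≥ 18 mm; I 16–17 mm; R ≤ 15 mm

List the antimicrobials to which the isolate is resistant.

ceftriaxone, vancomycin

Tigecycline 18 mm: in 18–20 mm — Intermediate
Ceftriaxone: 6 mm is ≤ 11 mm ⇒ resistant
Azithromycin: 17 mm is in 16–17 mm → intermediate
Vancomycin: 8 mm is ≤ 10 mm — Resistant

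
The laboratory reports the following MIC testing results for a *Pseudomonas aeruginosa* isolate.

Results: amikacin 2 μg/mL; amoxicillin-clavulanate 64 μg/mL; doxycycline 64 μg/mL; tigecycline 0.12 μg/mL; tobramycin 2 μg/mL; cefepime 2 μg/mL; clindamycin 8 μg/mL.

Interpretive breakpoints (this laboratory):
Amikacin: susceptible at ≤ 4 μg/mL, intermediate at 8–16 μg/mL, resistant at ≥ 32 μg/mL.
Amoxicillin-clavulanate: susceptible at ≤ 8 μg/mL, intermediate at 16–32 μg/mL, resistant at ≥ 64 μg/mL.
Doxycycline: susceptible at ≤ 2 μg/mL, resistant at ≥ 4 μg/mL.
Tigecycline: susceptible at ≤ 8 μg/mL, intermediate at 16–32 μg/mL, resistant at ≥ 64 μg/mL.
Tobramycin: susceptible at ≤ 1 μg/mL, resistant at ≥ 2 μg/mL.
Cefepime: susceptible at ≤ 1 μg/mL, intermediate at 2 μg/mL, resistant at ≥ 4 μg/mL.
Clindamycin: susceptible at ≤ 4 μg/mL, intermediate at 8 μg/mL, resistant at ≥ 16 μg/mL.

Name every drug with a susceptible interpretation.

Amikacin: 2 μg/mL is ≤ 4 μg/mL → susceptible
Amoxicillin-clavulanate: 64 μg/mL is ≥ 64 μg/mL — resistant
Doxycycline (64 μg/mL) ≥ 4 μg/mL ⇒ R
Tigecycline: 0.12 μg/mL is ≤ 8 μg/mL → Susceptible
Tobramycin: 2 μg/mL is ≥ 2 μg/mL — resistant
Cefepime (2 μg/mL) = 2 μg/mL ⇒ Intermediate
Clindamycin (8 μg/mL) = 8 μg/mL — I

amikacin, tigecycline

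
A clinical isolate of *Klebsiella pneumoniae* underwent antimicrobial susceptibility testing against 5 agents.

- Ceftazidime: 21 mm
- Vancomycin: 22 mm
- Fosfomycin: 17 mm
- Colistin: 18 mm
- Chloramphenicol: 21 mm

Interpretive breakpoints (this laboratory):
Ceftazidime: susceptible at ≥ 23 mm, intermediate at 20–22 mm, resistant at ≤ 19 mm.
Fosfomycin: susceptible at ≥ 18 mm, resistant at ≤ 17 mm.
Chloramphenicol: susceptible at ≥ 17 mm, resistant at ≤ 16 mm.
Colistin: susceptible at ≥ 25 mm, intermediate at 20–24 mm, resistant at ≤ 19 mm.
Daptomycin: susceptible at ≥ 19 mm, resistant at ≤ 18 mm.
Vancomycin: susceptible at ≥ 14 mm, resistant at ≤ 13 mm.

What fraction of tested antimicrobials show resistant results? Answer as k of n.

Ceftazidime 21 mm: in 20–22 mm — intermediate
Vancomycin: 22 mm is ≥ 14 mm → Susceptible
Fosfomycin (17 mm) ≤ 17 mm ⇒ R
Colistin 18 mm: ≤ 19 mm → Resistant
Chloramphenicol: 21 mm is ≥ 17 mm ⇒ S
Resistant: 2/5

2 of 5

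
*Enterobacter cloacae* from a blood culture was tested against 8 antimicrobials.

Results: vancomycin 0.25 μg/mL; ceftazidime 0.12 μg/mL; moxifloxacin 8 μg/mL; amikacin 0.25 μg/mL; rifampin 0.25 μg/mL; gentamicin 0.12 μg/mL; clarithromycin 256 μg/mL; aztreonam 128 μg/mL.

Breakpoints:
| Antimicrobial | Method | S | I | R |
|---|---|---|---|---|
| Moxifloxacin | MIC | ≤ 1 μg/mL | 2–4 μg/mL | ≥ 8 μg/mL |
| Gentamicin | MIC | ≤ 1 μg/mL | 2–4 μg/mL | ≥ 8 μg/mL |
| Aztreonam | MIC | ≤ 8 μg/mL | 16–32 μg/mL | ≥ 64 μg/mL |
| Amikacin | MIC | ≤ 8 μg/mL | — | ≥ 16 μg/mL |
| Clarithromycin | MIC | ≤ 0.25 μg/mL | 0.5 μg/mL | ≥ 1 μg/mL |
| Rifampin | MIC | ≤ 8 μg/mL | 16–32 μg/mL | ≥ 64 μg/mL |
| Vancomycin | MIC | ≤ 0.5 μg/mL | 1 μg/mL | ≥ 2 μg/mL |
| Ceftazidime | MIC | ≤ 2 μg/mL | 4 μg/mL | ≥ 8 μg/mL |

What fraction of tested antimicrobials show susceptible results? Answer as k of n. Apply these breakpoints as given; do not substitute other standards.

5 of 8

Vancomycin: 0.25 μg/mL is ≤ 0.5 μg/mL → S
Ceftazidime (0.12 μg/mL) ≤ 2 μg/mL → susceptible
Moxifloxacin 8 μg/mL: ≥ 8 μg/mL ⇒ Resistant
Amikacin (0.25 μg/mL) ≤ 8 μg/mL → Susceptible
Rifampin (0.25 μg/mL) ≤ 8 μg/mL — S
Gentamicin (0.12 μg/mL) ≤ 1 μg/mL → susceptible
Clarithromycin 256 μg/mL: ≥ 1 μg/mL → resistant
Aztreonam: 128 μg/mL is ≥ 64 μg/mL → resistant
Susceptible: 5/8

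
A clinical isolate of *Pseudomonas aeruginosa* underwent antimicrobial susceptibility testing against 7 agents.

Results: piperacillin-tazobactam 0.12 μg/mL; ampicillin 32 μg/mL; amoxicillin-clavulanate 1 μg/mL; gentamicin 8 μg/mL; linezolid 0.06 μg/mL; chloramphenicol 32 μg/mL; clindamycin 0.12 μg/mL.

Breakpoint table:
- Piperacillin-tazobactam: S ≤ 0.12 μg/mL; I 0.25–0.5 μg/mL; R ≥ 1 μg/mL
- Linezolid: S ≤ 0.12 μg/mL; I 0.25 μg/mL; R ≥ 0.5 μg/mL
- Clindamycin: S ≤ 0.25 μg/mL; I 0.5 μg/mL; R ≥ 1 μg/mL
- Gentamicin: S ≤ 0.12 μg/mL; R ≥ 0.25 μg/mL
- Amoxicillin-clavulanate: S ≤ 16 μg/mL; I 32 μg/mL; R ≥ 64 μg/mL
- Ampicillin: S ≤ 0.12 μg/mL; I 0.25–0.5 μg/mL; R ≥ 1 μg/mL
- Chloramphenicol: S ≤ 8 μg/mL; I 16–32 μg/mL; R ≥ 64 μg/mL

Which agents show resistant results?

Piperacillin-tazobactam (0.12 μg/mL) ≤ 0.12 μg/mL — Susceptible
Ampicillin (32 μg/mL) ≥ 1 μg/mL → Resistant
Amoxicillin-clavulanate: 1 μg/mL is ≤ 16 μg/mL — Susceptible
Gentamicin: 8 μg/mL is ≥ 0.25 μg/mL — resistant
Linezolid (0.06 μg/mL) ≤ 0.12 μg/mL → Susceptible
Chloramphenicol: 32 μg/mL is in 16–32 μg/mL → I
Clindamycin: 0.12 μg/mL is ≤ 0.25 μg/mL ⇒ S

ampicillin, gentamicin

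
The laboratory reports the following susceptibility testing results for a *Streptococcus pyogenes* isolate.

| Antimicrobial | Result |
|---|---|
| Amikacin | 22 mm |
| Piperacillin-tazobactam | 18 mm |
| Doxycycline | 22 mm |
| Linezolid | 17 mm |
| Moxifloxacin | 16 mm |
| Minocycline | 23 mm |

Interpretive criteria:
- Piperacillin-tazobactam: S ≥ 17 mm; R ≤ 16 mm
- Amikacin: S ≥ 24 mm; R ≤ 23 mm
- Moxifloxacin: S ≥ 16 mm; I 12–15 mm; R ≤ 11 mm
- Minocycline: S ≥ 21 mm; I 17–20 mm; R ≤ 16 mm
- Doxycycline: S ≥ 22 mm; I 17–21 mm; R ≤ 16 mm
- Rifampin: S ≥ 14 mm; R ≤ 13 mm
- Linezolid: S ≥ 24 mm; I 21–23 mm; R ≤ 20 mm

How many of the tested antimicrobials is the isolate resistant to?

2

Amikacin (22 mm) ≤ 23 mm — Resistant
Piperacillin-tazobactam 18 mm: ≥ 17 mm → susceptible
Doxycycline 22 mm: ≥ 22 mm ⇒ Susceptible
Linezolid (17 mm) ≤ 20 mm ⇒ resistant
Moxifloxacin 16 mm: ≥ 16 mm → susceptible
Minocycline 23 mm: ≥ 21 mm — S
Resistant: 2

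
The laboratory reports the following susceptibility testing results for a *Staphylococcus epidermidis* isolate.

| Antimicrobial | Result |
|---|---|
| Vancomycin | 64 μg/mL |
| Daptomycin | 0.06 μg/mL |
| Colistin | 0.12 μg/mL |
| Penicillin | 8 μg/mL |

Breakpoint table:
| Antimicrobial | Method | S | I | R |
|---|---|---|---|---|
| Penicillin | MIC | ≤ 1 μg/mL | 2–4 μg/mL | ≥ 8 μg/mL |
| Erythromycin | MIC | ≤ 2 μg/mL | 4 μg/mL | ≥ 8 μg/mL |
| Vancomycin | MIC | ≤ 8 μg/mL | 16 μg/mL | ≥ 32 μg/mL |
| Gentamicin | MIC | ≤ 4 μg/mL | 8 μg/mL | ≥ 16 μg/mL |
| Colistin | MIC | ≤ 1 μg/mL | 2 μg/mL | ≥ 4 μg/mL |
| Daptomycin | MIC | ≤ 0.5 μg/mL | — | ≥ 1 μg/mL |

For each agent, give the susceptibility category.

Vancomycin 64 μg/mL: ≥ 32 μg/mL → resistant
Daptomycin 0.06 μg/mL: ≤ 0.5 μg/mL → S
Colistin (0.12 μg/mL) ≤ 1 μg/mL ⇒ S
Penicillin 8 μg/mL: ≥ 8 μg/mL → R

R, S, S, R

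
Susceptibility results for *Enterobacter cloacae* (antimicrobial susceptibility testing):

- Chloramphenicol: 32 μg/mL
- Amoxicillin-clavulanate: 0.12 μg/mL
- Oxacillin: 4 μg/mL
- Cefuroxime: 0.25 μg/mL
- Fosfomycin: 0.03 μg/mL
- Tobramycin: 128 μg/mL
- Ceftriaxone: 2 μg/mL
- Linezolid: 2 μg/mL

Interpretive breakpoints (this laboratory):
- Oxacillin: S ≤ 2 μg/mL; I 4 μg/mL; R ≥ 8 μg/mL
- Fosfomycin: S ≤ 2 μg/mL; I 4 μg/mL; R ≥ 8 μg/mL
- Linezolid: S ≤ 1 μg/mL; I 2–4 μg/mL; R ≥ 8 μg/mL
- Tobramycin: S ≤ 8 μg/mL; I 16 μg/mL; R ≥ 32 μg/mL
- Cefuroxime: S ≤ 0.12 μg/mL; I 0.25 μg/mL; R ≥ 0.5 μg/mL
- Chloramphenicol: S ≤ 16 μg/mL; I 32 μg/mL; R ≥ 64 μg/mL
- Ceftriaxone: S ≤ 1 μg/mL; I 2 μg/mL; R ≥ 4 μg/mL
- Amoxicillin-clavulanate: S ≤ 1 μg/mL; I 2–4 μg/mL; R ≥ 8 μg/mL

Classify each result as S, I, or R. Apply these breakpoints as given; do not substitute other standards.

I, S, I, I, S, R, I, I

Chloramphenicol 32 μg/mL: = 32 μg/mL → I
Amoxicillin-clavulanate: 0.12 μg/mL is ≤ 1 μg/mL — Susceptible
Oxacillin 4 μg/mL: = 4 μg/mL → intermediate
Cefuroxime: 0.25 μg/mL is = 0.25 μg/mL ⇒ Intermediate
Fosfomycin: 0.03 μg/mL is ≤ 2 μg/mL — susceptible
Tobramycin: 128 μg/mL is ≥ 32 μg/mL → Resistant
Ceftriaxone (2 μg/mL) = 2 μg/mL ⇒ intermediate
Linezolid 2 μg/mL: in 2–4 μg/mL ⇒ intermediate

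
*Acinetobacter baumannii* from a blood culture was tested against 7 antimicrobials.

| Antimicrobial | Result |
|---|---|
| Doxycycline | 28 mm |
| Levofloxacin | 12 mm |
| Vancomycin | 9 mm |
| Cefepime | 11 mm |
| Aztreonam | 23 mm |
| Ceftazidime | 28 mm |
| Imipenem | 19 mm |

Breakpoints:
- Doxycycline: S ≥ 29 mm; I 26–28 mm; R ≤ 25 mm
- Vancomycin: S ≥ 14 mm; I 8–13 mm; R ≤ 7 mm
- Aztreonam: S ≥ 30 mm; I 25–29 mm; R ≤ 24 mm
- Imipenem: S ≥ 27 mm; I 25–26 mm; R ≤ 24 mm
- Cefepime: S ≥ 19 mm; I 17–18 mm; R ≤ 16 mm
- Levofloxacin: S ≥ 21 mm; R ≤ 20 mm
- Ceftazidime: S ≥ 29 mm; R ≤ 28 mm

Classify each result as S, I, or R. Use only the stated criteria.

Doxycycline (28 mm) in 26–28 mm — I
Levofloxacin (12 mm) ≤ 20 mm — R
Vancomycin (9 mm) in 8–13 mm ⇒ Intermediate
Cefepime 11 mm: ≤ 16 mm — resistant
Aztreonam: 23 mm is ≤ 24 mm — resistant
Ceftazidime 28 mm: ≤ 28 mm — Resistant
Imipenem 19 mm: ≤ 24 mm — R

I, R, I, R, R, R, R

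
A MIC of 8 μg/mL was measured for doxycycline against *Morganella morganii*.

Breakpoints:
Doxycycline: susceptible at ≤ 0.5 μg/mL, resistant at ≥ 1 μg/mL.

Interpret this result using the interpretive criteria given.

R

Doxycycline 8 μg/mL: ≥ 1 μg/mL ⇒ resistant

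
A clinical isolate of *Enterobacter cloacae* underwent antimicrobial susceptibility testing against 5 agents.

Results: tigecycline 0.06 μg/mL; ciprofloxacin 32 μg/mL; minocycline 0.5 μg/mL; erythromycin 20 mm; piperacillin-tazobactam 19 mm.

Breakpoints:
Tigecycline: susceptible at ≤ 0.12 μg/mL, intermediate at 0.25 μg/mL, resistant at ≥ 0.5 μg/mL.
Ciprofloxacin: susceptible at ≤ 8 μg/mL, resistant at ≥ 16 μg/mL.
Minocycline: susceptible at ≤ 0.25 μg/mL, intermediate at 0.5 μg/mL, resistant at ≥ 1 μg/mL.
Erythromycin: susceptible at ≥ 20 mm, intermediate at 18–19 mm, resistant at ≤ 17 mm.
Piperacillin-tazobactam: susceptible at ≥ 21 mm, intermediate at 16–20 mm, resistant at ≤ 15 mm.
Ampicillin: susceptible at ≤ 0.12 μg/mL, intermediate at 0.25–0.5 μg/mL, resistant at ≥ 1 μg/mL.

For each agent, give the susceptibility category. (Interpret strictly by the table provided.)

S, R, I, S, I

Tigecycline (0.06 μg/mL) ≤ 0.12 μg/mL ⇒ susceptible
Ciprofloxacin 32 μg/mL: ≥ 16 μg/mL → resistant
Minocycline: 0.5 μg/mL is = 0.5 μg/mL ⇒ I
Erythromycin 20 mm: ≥ 20 mm → Susceptible
Piperacillin-tazobactam 19 mm: in 16–20 mm → intermediate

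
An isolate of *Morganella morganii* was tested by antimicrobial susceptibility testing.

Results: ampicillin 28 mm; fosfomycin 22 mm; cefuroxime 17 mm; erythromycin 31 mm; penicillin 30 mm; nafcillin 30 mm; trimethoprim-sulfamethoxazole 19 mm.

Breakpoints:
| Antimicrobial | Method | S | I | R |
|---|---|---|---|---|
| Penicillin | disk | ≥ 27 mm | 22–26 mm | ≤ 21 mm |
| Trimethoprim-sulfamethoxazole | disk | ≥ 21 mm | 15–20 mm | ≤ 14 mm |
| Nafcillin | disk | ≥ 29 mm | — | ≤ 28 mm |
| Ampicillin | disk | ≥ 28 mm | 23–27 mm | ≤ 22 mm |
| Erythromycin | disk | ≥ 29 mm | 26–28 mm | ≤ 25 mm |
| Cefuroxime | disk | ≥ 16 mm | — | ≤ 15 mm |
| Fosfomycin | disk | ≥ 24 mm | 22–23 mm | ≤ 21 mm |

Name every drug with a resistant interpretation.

Ampicillin (28 mm) ≥ 28 mm ⇒ S
Fosfomycin 22 mm: in 22–23 mm → Intermediate
Cefuroxime: 17 mm is ≥ 16 mm → susceptible
Erythromycin 31 mm: ≥ 29 mm ⇒ S
Penicillin (30 mm) ≥ 27 mm ⇒ S
Nafcillin 30 mm: ≥ 29 mm → susceptible
Trimethoprim-sulfamethoxazole (19 mm) in 15–20 mm — Intermediate

none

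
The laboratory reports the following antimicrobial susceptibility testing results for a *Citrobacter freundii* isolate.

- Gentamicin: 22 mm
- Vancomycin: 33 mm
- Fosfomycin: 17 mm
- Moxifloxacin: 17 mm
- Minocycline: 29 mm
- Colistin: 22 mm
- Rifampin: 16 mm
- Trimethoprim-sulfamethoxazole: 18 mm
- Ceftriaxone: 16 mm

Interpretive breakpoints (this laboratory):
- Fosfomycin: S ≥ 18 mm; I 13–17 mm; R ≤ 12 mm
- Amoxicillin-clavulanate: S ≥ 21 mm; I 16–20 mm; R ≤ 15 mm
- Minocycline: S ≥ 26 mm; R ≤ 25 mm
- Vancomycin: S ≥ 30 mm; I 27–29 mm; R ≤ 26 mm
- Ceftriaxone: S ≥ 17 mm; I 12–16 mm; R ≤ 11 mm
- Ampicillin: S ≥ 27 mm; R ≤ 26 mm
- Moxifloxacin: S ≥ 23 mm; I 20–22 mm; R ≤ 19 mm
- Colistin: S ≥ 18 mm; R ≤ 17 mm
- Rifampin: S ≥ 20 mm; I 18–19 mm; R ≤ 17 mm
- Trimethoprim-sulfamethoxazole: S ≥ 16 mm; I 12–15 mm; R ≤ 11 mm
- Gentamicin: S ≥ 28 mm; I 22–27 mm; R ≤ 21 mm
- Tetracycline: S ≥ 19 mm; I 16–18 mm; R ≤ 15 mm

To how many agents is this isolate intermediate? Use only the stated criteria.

3

Gentamicin (22 mm) in 22–27 mm — Intermediate
Vancomycin (33 mm) ≥ 30 mm → S
Fosfomycin: 17 mm is in 13–17 mm — I
Moxifloxacin: 17 mm is ≤ 19 mm ⇒ resistant
Minocycline 29 mm: ≥ 26 mm ⇒ Susceptible
Colistin: 22 mm is ≥ 18 mm — Susceptible
Rifampin 16 mm: ≤ 17 mm ⇒ R
Trimethoprim-sulfamethoxazole 18 mm: ≥ 16 mm ⇒ susceptible
Ceftriaxone: 16 mm is in 12–16 mm — intermediate
Intermediate: 3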